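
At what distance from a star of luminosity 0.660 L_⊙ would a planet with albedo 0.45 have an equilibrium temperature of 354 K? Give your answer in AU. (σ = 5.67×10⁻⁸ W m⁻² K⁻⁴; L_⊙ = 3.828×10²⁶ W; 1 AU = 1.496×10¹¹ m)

L = 0.660 × 3.828×10²⁶ = 2.53×10²⁶ W.
From T_eq⁴ = L(1−A)/(16πσd²): d = √[L(1−A)/(16πσT_eq⁴)].
d = √[2.53×10²⁶ × 0.55 / (16π × 5.67×10⁻⁸ × (354)⁴)] = 5.57×10¹⁰ m = 0.372 AU.

d ≈ 0.372 AU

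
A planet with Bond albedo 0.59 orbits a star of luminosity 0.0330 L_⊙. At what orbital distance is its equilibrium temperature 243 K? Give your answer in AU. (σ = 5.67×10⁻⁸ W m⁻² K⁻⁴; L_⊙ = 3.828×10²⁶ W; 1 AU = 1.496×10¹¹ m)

d ≈ 0.153 AU

L = 0.0330 × 3.828×10²⁶ = 1.26×10²⁵ W.
From T_eq⁴ = L(1−A)/(16πσd²): d = √[L(1−A)/(16πσT_eq⁴)].
d = √[1.26×10²⁵ × 0.41 / (16π × 5.67×10⁻⁸ × (243)⁴)] = 2.28×10¹⁰ m = 0.153 AU.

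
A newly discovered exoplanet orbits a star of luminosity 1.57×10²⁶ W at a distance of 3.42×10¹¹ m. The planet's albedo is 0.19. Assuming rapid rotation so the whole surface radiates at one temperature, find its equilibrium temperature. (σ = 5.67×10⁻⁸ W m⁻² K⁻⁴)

Flux: S = L/(4πd²) = 1.57×10²⁶/(4π×(3.42×10¹¹)²) = 107 W m⁻².
Energy balance: absorbed = emitted ⇒ πR²·S(1−A) = 4πR²·σT_eq⁴, so T_eq⁴ = S(1−A)/(4σ).
T_eq = [107 × 0.81 / (4 × 5.67×10⁻⁸)]^(1/4) = (3.81×10⁸)^(1/4) = 140 K.

T_eq ≈ 140 K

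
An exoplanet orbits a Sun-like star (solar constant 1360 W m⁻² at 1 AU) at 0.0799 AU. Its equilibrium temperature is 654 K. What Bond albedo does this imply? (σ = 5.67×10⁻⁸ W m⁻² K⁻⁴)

A ≈ 0.81

Flux at 0.0799 AU: S = 1360/0.0799² = 2.13×10⁵ W m⁻².
From T_eq⁴ = S(1−A)/(4σ): 1−A = 4σT_eq⁴/S.
1−A = 4 × 5.67×10⁻⁸ × (654)⁴ / 2.13×10⁵ = 0.195.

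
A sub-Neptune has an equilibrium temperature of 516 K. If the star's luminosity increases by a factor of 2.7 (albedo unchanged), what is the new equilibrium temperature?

T_eq ≈ 661 K

T_eq ∝ L^(1/4) · d^(−1/2).
T′ = 516 × 2.7^(1/4) = 661 K.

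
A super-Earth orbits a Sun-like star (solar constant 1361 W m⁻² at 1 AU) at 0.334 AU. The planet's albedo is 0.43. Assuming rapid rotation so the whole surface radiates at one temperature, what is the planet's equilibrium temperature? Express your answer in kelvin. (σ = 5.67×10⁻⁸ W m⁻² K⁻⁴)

T_eq ≈ 418 K

Flux at 0.334 AU: S = 1361/0.334² = 1.22×10⁴ W m⁻².
Energy balance: absorbed = emitted ⇒ πR²·S(1−A) = 4πR²·σT_eq⁴, so T_eq⁴ = S(1−A)/(4σ).
T_eq = [1.22×10⁴ × 0.57 / (4 × 5.67×10⁻⁸)]^(1/4) = (3.07×10¹⁰)^(1/4) = 418 K.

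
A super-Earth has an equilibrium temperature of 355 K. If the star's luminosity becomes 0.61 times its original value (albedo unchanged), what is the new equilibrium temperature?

T_eq ∝ L^(1/4) · d^(−1/2).
T′ = 355 × 0.61^(1/4) = 314 K.

T_eq ≈ 314 K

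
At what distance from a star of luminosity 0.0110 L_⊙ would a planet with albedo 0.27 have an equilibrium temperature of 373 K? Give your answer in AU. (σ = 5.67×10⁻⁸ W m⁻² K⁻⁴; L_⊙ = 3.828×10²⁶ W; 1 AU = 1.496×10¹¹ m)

d ≈ 0.0499 AU

L = 0.0110 × 3.828×10²⁶ = 4.21×10²⁴ W.
From T_eq⁴ = L(1−A)/(16πσd²): d = √[L(1−A)/(16πσT_eq⁴)].
d = √[4.21×10²⁴ × 0.73 / (16π × 5.67×10⁻⁸ × (373)⁴)] = 7.46×10⁹ m = 0.0499 AU.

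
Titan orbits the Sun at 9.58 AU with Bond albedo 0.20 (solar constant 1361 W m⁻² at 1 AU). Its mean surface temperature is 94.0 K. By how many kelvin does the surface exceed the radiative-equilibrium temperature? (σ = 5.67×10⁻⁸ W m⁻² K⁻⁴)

S = 1361/9.58² = 14.83 W m⁻².
T_eq = [S(1−A)/(4σ)]^(1/4) = [14.83×0.80/(4×5.67×10⁻⁸)]^(1/4) = 85.0 K.
ΔT = T_surf − T_eq = 94 − 85.0.

ΔT ≈ 9.0 K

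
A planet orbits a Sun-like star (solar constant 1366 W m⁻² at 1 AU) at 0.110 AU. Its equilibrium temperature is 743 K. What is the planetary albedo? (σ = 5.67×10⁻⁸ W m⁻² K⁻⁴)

Flux at 0.110 AU: S = 1366/0.110² = 1.13×10⁵ W m⁻².
From T_eq⁴ = S(1−A)/(4σ): 1−A = 4σT_eq⁴/S.
1−A = 4 × 5.67×10⁻⁸ × (743)⁴ / 1.13×10⁵ = 0.612.

A ≈ 0.39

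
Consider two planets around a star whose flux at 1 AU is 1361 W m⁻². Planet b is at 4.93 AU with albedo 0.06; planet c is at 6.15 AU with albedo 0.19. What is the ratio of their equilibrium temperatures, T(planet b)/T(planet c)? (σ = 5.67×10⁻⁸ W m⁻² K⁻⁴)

T₁/T₂ ≈ 1.159

T_eq = [S₀(1−A)/(4σd²)]^(1/4), so T ∝ (1−A)^(1/4) / √d.
T₁ = [1361×0.94/(4×5.67×10⁻⁸×4.93²)]^(1/4) = 123.43 K.
T₂ = [1361×0.81/(4×5.67×10⁻⁸×6.15²)]^(1/4) = 106.47 K.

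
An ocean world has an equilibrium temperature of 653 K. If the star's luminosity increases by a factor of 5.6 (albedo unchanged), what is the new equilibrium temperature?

T_eq ≈ 1000 K

T_eq ∝ L^(1/4) · d^(−1/2).
T′ = 653 × 5.6^(1/4) = 1000 K.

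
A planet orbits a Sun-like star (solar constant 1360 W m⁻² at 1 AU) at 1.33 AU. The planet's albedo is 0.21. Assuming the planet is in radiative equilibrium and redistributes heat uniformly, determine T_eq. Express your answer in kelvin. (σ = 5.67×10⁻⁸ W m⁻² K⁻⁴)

T_eq ≈ 227 K

Flux at 1.33 AU: S = 1360/1.33² = 769 W m⁻².
Energy balance: absorbed = emitted ⇒ πR²·S(1−A) = 4πR²·σT_eq⁴, so T_eq⁴ = S(1−A)/(4σ).
T_eq = [769 × 0.79 / (4 × 5.67×10⁻⁸)]^(1/4) = (2.68×10⁹)^(1/4) = 227 K.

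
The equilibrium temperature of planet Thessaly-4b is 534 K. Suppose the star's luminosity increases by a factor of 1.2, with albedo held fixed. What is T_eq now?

T_eq ∝ L^(1/4) · d^(−1/2).
T′ = 534 × 1.2^(1/4) = 559 K.

T_eq ≈ 559 K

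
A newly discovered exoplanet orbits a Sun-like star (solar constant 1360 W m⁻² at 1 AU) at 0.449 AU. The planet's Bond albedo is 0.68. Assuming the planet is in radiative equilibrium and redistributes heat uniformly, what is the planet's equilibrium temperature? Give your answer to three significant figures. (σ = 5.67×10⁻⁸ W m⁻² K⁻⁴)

Flux at 0.449 AU: S = 1360/0.449² = 6750 W m⁻².
Energy balance: absorbed = emitted ⇒ πR²·S(1−A) = 4πR²·σT_eq⁴, so T_eq⁴ = S(1−A)/(4σ).
T_eq = [6750 × 0.32 / (4 × 5.67×10⁻⁸)]^(1/4) = (9.52×10⁹)^(1/4) = 312 K.

T_eq ≈ 312 K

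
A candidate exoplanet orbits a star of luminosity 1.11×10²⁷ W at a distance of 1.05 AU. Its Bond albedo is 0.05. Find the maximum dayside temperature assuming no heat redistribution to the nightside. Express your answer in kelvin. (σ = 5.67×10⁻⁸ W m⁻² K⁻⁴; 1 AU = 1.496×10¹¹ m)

T_ss ≈ 495 K

d = 1.05 AU = 1.57×10¹¹ m.
Flux: S = L/(4πd²) = 1.11×10²⁷/(4π×(1.57×10¹¹)²) = 3580 W m⁻².
With no redistribution each surface element balances locally: S(1−A) = σT⁴.
T = [3580 × 0.95 / 5.67×10⁻⁸]^(1/4) = (6.00×10¹⁰)^(1/4) = 495 K.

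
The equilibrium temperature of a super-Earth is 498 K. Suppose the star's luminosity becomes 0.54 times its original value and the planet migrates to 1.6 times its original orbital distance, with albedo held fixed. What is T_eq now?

T_eq ∝ L^(1/4) · d^(−1/2).
T′ = 498 × 0.54^(1/4) / 1.6^(1/2) = 337 K.

T_eq ≈ 337 K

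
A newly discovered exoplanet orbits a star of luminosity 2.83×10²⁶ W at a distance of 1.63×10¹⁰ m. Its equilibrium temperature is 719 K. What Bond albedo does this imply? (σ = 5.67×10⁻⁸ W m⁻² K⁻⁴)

Flux: S = L/(4πd²) = 2.83×10²⁶/(4π×(1.63×10¹⁰)²) = 8.48×10⁴ W m⁻².
From T_eq⁴ = S(1−A)/(4σ): 1−A = 4σT_eq⁴/S.
1−A = 4 × 5.67×10⁻⁸ × (719)⁴ / 8.48×10⁴ = 0.715.

A ≈ 0.28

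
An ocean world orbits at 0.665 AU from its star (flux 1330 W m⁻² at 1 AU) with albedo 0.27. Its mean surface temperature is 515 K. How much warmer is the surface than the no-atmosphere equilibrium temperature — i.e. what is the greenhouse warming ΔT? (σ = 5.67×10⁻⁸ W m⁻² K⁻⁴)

ΔT ≈ 201.3 K

S = 1330/0.665² = 3008 W m⁻².
T_eq = [S(1−A)/(4σ)]^(1/4) = [3008×0.73/(4×5.67×10⁻⁸)]^(1/4) = 313.7 K.
ΔT = T_surf − T_eq = 515 − 313.7.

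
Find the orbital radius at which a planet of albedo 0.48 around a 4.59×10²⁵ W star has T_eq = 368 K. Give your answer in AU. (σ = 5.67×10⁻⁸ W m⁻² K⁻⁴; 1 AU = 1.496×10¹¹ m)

d ≈ 0.143 AU

From T_eq⁴ = L(1−A)/(16πσd²): d = √[L(1−A)/(16πσT_eq⁴)].
d = √[4.59×10²⁵ × 0.52 / (16π × 5.67×10⁻⁸ × (368)⁴)] = 2.14×10¹⁰ m = 0.143 AU.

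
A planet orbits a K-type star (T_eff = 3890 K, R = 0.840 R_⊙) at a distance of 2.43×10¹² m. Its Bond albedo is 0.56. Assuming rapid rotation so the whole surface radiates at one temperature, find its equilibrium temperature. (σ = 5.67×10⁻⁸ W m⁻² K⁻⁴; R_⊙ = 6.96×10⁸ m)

R_⋆ = 0.840 × 6.96×10⁸ = 5.85×10⁸ m.
L = 4πR_⋆²σT_⋆⁴ = 4π(5.85×10⁸)² × 5.67×10⁻⁸ × (3890)⁴ = 5.58×10²⁵ W.
S = L/(4πd²) = 0.752 W m⁻².
Energy balance: absorbed = emitted ⇒ πR²·S(1−A) = 4πR²·σT_eq⁴, so T_eq⁴ = S(1−A)/(4σ).
T_eq = [0.752 × 0.44 / (4 × 5.67×10⁻⁸)]^(1/4) = (1.46×10⁶)^(1/4) = 34.7 K.

T_eq ≈ 34.7 K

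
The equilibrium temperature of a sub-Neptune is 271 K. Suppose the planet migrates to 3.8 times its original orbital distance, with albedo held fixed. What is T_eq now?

T_eq ≈ 139 K

T_eq ∝ L^(1/4) · d^(−1/2).
T′ = 271 / 3.8^(1/2) = 139 K.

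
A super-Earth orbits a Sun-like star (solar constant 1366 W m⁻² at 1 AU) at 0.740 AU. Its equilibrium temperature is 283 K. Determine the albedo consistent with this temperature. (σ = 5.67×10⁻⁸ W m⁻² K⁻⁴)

A ≈ 0.42

Flux at 0.740 AU: S = 1366/0.740² = 2490 W m⁻².
From T_eq⁴ = S(1−A)/(4σ): 1−A = 4σT_eq⁴/S.
1−A = 4 × 5.67×10⁻⁸ × (283)⁴ / 2490 = 0.583.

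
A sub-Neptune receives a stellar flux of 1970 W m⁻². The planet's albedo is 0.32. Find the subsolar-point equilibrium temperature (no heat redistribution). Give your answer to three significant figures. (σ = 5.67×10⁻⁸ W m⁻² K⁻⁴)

At the subsolar point the surface absorbs S(1−A) and emits σT⁴ per unit area — no factor of 4, since only the local patch is in balance.
T = [1970 × 0.68 / 5.67×10⁻⁸]^(1/4) = (2.36×10¹⁰)^(1/4) = 392 K.

T_ss ≈ 392 K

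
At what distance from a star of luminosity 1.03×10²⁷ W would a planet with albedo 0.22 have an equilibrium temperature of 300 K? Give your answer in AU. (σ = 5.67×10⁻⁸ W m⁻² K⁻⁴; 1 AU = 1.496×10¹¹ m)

d ≈ 1.25 AU

From T_eq⁴ = L(1−A)/(16πσd²): d = √[L(1−A)/(16πσT_eq⁴)].
d = √[1.03×10²⁷ × 0.78 / (16π × 5.67×10⁻⁸ × (300)⁴)] = 1.87×10¹¹ m = 1.25 AU.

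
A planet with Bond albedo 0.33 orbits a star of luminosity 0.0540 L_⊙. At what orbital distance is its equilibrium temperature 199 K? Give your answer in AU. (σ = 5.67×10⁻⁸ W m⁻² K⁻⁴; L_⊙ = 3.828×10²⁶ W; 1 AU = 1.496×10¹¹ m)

d ≈ 0.372 AU

L = 0.0540 × 3.828×10²⁶ = 2.07×10²⁵ W.
From T_eq⁴ = L(1−A)/(16πσd²): d = √[L(1−A)/(16πσT_eq⁴)].
d = √[2.07×10²⁵ × 0.67 / (16π × 5.67×10⁻⁸ × (199)⁴)] = 5.57×10¹⁰ m = 0.372 AU.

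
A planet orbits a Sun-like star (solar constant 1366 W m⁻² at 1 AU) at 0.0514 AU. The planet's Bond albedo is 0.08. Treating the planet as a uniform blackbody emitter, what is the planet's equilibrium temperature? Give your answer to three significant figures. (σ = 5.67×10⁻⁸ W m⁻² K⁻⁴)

T_eq ≈ 1200 K

Flux at 0.0514 AU: S = 1366/0.0514² = 5.17×10⁵ W m⁻².
Energy balance: absorbed = emitted ⇒ πR²·S(1−A) = 4πR²·σT_eq⁴, so T_eq⁴ = S(1−A)/(4σ).
T_eq = [5.17×10⁵ × 0.92 / (4 × 5.67×10⁻⁸)]^(1/4) = (2.10×10¹²)^(1/4) = 1200 K.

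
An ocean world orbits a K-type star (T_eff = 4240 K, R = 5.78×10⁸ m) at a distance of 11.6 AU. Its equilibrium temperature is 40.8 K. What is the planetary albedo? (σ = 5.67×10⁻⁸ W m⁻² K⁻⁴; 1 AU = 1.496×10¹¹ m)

A ≈ 0.69

d = 11.6 AU = 1.74×10¹² m.
L = 4πR_⋆²σT_⋆⁴ = 4π(5.78×10⁸)² × 5.67×10⁻⁸ × (4240)⁴ = 7.69×10²⁵ W.
S = L/(4πd²) = 2.03 W m⁻².
From T_eq⁴ = S(1−A)/(4σ): 1−A = 4σT_eq⁴/S.
1−A = 4 × 5.67×10⁻⁸ × (40.8)⁴ / 2.03 = 0.309.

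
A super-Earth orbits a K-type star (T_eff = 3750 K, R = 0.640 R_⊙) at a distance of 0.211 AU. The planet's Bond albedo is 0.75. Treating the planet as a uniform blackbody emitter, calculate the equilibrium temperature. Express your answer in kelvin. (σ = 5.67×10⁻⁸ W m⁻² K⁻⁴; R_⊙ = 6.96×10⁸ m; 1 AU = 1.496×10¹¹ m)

R_⋆ = 0.640 × 6.96×10⁸ = 4.45×10⁸ m.
d = 0.211 AU = 3.16×10¹⁰ m.
L = 4πR_⋆²σT_⋆⁴ = 4π(4.45×10⁸)² × 5.67×10⁻⁸ × (3750)⁴ = 2.80×10²⁵ W.
S = L/(4πd²) = 2230 W m⁻².
Energy balance: absorbed = emitted ⇒ πR²·S(1−A) = 4πR²·σT_eq⁴, so T_eq⁴ = S(1−A)/(4σ).
T_eq = [2230 × 0.25 / (4 × 5.67×10⁻⁸)]^(1/4) = (2.46×10⁹)^(1/4) = 223 K.

T_eq ≈ 223 K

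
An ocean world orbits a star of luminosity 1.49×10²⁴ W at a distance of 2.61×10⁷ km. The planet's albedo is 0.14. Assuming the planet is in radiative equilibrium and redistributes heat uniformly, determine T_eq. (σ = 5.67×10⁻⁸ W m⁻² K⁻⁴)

d = 2.61×10⁷ km = 2.61×10¹⁰ m.
Flux: S = L/(4πd²) = 1.49×10²⁴/(4π×(2.61×10¹⁰)²) = 174 W m⁻².
Energy balance: absorbed = emitted ⇒ πR²·S(1−A) = 4πR²·σT_eq⁴, so T_eq⁴ = S(1−A)/(4σ).
T_eq = [174 × 0.86 / (4 × 5.67×10⁻⁸)]^(1/4) = (6.60×10⁸)^(1/4) = 160 K.

T_eq ≈ 160 K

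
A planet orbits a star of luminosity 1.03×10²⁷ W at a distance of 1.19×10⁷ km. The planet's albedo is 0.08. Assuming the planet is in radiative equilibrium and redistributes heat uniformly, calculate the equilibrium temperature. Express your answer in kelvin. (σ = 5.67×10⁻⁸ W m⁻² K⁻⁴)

T_eq ≈ 1240 K

d = 1.19×10⁷ km = 1.19×10¹⁰ m.
Flux: S = L/(4πd²) = 1.03×10²⁷/(4π×(1.19×10¹⁰)²) = 5.79×10⁵ W m⁻².
Energy balance: absorbed = emitted ⇒ πR²·S(1−A) = 4πR²·σT_eq⁴, so T_eq⁴ = S(1−A)/(4σ).
T_eq = [5.79×10⁵ × 0.92 / (4 × 5.67×10⁻⁸)]^(1/4) = (2.35×10¹²)^(1/4) = 1240 K.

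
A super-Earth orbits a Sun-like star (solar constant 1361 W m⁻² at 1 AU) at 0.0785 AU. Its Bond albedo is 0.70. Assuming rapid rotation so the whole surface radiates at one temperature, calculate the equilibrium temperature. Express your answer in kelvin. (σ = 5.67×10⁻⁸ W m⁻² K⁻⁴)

T_eq ≈ 735 K

Flux at 0.0785 AU: S = 1361/0.0785² = 2.21×10⁵ W m⁻².
Energy balance: absorbed = emitted ⇒ πR²·S(1−A) = 4πR²·σT_eq⁴, so T_eq⁴ = S(1−A)/(4σ).
T_eq = [2.21×10⁵ × 0.30 / (4 × 5.67×10⁻⁸)]^(1/4) = (2.92×10¹¹)^(1/4) = 735 K.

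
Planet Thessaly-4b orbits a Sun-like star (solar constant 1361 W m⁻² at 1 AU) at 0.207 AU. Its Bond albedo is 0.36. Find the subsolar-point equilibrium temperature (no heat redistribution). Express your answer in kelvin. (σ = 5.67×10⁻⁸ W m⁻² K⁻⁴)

Flux at 0.207 AU: S = 1361/0.207² = 3.18×10⁴ W m⁻².
At the subsolar point the surface absorbs S(1−A) and emits σT⁴ per unit area — no factor of 4, since only the local patch is in balance.
T = [3.18×10⁴ × 0.64 / 5.67×10⁻⁸]^(1/4) = (3.59×10¹¹)^(1/4) = 774 K.

T_ss ≈ 774 K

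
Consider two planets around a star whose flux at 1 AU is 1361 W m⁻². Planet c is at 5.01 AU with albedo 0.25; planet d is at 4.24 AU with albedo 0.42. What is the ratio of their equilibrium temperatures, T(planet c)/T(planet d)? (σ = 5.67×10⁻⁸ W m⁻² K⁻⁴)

T₁/T₂ ≈ 0.981

T_eq = [S₀(1−A)/(4σd²)]^(1/4), so T ∝ (1−A)^(1/4) / √d.
T₁ = [1361×0.75/(4×5.67×10⁻⁸×5.01²)]^(1/4) = 115.72 K.
T₂ = [1361×0.58/(4×5.67×10⁻⁸×4.24²)]^(1/4) = 117.96 K.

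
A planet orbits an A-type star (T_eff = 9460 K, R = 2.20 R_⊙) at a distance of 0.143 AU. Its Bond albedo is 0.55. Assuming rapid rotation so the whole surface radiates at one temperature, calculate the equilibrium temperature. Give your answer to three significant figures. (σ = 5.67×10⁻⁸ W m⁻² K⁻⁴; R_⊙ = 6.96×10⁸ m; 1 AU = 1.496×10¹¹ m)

R_⋆ = 2.20 × 6.96×10⁸ = 1.53×10⁹ m.
d = 0.143 AU = 2.14×10¹⁰ m.
L = 4πR_⋆²σT_⋆⁴ = 4π(1.53×10⁹)² × 5.67×10⁻⁸ × (9460)⁴ = 1.34×10²⁸ W.
S = L/(4πd²) = 2.33×10⁶ W m⁻².
Energy balance: absorbed = emitted ⇒ πR²·S(1−A) = 4πR²·σT_eq⁴, so T_eq⁴ = S(1−A)/(4σ).
T_eq = [2.33×10⁶ × 0.45 / (4 × 5.67×10⁻⁸)]^(1/4) = (4.62×10¹²)^(1/4) = 1470 K.

T_eq ≈ 1470 K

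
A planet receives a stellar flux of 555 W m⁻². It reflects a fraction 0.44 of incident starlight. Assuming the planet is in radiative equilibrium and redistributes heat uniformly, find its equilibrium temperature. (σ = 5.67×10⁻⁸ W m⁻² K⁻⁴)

Energy balance: absorbed = emitted ⇒ πR²·S(1−A) = 4πR²·σT_eq⁴, so T_eq⁴ = S(1−A)/(4σ).
T_eq = [555 × 0.56 / (4 × 5.67×10⁻⁸)]^(1/4) = (1.37×10⁹)^(1/4) = 192 K.

T_eq ≈ 192 K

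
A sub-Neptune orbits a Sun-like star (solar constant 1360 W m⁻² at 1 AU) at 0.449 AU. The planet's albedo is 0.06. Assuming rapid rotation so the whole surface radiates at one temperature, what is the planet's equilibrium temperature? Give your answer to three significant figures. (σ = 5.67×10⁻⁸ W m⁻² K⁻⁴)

Flux at 0.449 AU: S = 1360/0.449² = 6750 W m⁻².
Energy balance: absorbed = emitted ⇒ πR²·S(1−A) = 4πR²·σT_eq⁴, so T_eq⁴ = S(1−A)/(4σ).
T_eq = [6750 × 0.94 / (4 × 5.67×10⁻⁸)]^(1/4) = (2.80×10¹⁰)^(1/4) = 409 K.

T_eq ≈ 409 K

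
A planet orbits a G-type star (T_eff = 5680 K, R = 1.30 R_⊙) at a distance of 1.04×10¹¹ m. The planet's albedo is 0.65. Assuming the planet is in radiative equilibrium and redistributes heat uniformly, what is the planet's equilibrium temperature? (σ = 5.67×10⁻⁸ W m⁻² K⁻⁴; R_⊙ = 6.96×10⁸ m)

R_⋆ = 1.30 × 6.96×10⁸ = 9.05×10⁸ m.
L = 4πR_⋆²σT_⋆⁴ = 4π(9.05×10⁸)² × 5.67×10⁻⁸ × (5680)⁴ = 6.07×10²⁶ W.
S = L/(4πd²) = 4470 W m⁻².
Energy balance: absorbed = emitted ⇒ πR²·S(1−A) = 4πR²·σT_eq⁴, so T_eq⁴ = S(1−A)/(4σ).
T_eq = [4470 × 0.35 / (4 × 5.67×10⁻⁸)]^(1/4) = (6.89×10⁹)^(1/4) = 288 K.

T_eq ≈ 288 K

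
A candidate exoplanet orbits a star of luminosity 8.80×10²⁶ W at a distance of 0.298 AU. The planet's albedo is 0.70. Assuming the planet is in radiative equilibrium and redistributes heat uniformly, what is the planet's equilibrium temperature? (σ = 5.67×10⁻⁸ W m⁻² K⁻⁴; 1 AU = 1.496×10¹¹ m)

T_eq ≈ 465 K

d = 0.298 AU = 4.46×10¹⁰ m.
Flux: S = L/(4πd²) = 8.80×10²⁶/(4π×(4.46×10¹⁰)²) = 3.52×10⁴ W m⁻².
Energy balance: absorbed = emitted ⇒ πR²·S(1−A) = 4πR²·σT_eq⁴, so T_eq⁴ = S(1−A)/(4σ).
T_eq = [3.52×10⁴ × 0.30 / (4 × 5.67×10⁻⁸)]^(1/4) = (4.66×10¹⁰)^(1/4) = 465 K.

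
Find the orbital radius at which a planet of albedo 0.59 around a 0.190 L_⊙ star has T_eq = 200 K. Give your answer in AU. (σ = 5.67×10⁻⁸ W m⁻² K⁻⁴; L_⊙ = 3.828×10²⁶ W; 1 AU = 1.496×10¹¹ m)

L = 0.190 × 3.828×10²⁶ = 7.27×10²⁵ W.
From T_eq⁴ = L(1−A)/(16πσd²): d = √[L(1−A)/(16πσT_eq⁴)].
d = √[7.27×10²⁵ × 0.41 / (16π × 5.67×10⁻⁸ × (200)⁴)] = 8.09×10¹⁰ m = 0.541 AU.

d ≈ 0.541 AU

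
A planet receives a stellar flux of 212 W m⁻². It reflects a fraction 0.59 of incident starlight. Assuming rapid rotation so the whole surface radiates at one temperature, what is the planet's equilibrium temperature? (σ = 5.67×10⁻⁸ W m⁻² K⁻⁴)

T_eq ≈ 140 K

Energy balance: absorbed = emitted ⇒ πR²·S(1−A) = 4πR²·σT_eq⁴, so T_eq⁴ = S(1−A)/(4σ).
T_eq = [212 × 0.41 / (4 × 5.67×10⁻⁸)]^(1/4) = (3.83×10⁸)^(1/4) = 140 K.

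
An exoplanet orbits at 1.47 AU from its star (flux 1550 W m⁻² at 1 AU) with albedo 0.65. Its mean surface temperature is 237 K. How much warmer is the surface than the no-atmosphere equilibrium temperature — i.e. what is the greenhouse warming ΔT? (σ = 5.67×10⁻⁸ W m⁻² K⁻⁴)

S = 1550/1.47² = 717.3 W m⁻².
T_eq = [S(1−A)/(4σ)]^(1/4) = [717.3×0.35/(4×5.67×10⁻⁸)]^(1/4) = 182.4 K.
ΔT = T_surf − T_eq = 237 − 182.4.

ΔT ≈ 54.6 K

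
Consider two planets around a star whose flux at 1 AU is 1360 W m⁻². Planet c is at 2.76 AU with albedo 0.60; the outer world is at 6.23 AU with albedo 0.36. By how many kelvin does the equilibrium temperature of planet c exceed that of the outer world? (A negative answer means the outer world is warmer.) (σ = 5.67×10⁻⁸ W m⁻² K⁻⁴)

T_eq = [S₀(1−A)/(4σd²)]^(1/4), so T ∝ (1−A)^(1/4) / √d.
T₁ = [1360×0.40/(4×5.67×10⁻⁸×2.76²)]^(1/4) = 133.21 K.
T₂ = [1360×0.64/(4×5.67×10⁻⁸×6.23²)]^(1/4) = 99.72 K.

ΔT ≈ 33.5 K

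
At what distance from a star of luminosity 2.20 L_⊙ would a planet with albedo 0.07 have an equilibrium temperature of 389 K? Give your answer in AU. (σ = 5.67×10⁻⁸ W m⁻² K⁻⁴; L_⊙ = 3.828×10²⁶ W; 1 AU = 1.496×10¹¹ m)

d ≈ 0.732 AU

L = 2.20 × 3.828×10²⁶ = 8.42×10²⁶ W.
From T_eq⁴ = L(1−A)/(16πσd²): d = √[L(1−A)/(16πσT_eq⁴)].
d = √[8.42×10²⁶ × 0.93 / (16π × 5.67×10⁻⁸ × (389)⁴)] = 1.10×10¹¹ m = 0.732 AU.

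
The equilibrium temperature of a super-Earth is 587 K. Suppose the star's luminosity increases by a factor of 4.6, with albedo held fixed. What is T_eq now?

T_eq ∝ L^(1/4) · d^(−1/2).
T′ = 587 × 4.6^(1/4) = 860 K.

T_eq ≈ 860 K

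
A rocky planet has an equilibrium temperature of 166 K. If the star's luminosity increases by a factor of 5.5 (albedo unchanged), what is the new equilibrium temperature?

T_eq ≈ 254 K

T_eq ∝ L^(1/4) · d^(−1/2).
T′ = 166 × 5.5^(1/4) = 254 K.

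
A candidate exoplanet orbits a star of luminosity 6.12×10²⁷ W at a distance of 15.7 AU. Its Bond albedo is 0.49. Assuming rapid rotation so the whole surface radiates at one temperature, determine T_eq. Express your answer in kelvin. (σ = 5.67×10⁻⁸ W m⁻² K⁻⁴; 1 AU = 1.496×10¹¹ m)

T_eq ≈ 119 K

d = 15.7 AU = 2.35×10¹² m.
Flux: S = L/(4πd²) = 6.12×10²⁷/(4π×(2.35×10¹²)²) = 88.3 W m⁻².
Energy balance: absorbed = emitted ⇒ πR²·S(1−A) = 4πR²·σT_eq⁴, so T_eq⁴ = S(1−A)/(4σ).
T_eq = [88.3 × 0.51 / (4 × 5.67×10⁻⁸)]^(1/4) = (1.99×10⁸)^(1/4) = 119 K.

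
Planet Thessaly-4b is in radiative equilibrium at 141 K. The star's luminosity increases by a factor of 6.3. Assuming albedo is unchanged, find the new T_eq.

T_eq ∝ L^(1/4) · d^(−1/2).
T′ = 141 × 6.3^(1/4) = 223 K.

T_eq ≈ 223 K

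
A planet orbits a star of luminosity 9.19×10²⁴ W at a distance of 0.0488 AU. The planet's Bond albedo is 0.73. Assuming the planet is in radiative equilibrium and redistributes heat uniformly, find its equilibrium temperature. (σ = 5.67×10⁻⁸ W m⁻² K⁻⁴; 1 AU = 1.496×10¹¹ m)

T_eq ≈ 358 K

d = 0.0488 AU = 7.30×10⁹ m.
Flux: S = L/(4πd²) = 9.19×10²⁴/(4π×(7.30×10⁹)²) = 1.37×10⁴ W m⁻².
Energy balance: absorbed = emitted ⇒ πR²·S(1−A) = 4πR²·σT_eq⁴, so T_eq⁴ = S(1−A)/(4σ).
T_eq = [1.37×10⁴ × 0.27 / (4 × 5.67×10⁻⁸)]^(1/4) = (1.63×10¹⁰)^(1/4) = 358 K.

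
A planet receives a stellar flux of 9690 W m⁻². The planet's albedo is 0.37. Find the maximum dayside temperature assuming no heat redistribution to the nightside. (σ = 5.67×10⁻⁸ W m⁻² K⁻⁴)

With no redistribution each surface element balances locally: S(1−A) = σT⁴.
T = [9690 × 0.63 / 5.67×10⁻⁸]^(1/4) = (1.08×10¹¹)^(1/4) = 573 K.

T_ss ≈ 573 K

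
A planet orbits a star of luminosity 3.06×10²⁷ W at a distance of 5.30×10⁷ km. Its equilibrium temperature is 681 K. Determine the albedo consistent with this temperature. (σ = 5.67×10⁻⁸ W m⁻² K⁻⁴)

d = 5.30×10⁷ km = 5.30×10¹⁰ m.
Flux: S = L/(4πd²) = 3.06×10²⁷/(4π×(5.30×10¹⁰)²) = 8.67×10⁴ W m⁻².
From T_eq⁴ = S(1−A)/(4σ): 1−A = 4σT_eq⁴/S.
1−A = 4 × 5.67×10⁻⁸ × (681)⁴ / 8.67×10⁴ = 0.563.

A ≈ 0.44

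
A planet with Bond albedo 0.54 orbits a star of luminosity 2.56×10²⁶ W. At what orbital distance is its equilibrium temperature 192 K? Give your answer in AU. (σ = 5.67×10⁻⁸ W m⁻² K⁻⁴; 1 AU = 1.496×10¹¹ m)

d ≈ 1.17 AU

From T_eq⁴ = L(1−A)/(16πσd²): d = √[L(1−A)/(16πσT_eq⁴)].
d = √[2.56×10²⁶ × 0.46 / (16π × 5.67×10⁻⁸ × (192)⁴)] = 1.74×10¹¹ m = 1.17 AU.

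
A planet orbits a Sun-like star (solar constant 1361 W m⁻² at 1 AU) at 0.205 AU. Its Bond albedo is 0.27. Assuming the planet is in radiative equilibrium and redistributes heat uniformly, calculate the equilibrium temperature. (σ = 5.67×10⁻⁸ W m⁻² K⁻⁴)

Flux at 0.205 AU: S = 1361/0.205² = 3.24×10⁴ W m⁻².
Energy balance: absorbed = emitted ⇒ πR²·S(1−A) = 4πR²·σT_eq⁴, so T_eq⁴ = S(1−A)/(4σ).
T_eq = [3.24×10⁴ × 0.73 / (4 × 5.67×10⁻⁸)]^(1/4) = (1.04×10¹¹)^(1/4) = 568 K.

T_eq ≈ 568 K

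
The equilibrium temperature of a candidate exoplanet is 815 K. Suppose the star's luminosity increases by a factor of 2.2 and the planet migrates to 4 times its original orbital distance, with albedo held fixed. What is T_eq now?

T_eq ∝ L^(1/4) · d^(−1/2).
T′ = 815 × 2.2^(1/4) / 4^(1/2) = 496 K.

T_eq ≈ 496 K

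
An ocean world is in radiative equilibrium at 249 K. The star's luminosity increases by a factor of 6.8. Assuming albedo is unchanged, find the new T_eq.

T_eq ∝ L^(1/4) · d^(−1/2).
T′ = 249 × 6.8^(1/4) = 402 K.

T_eq ≈ 402 K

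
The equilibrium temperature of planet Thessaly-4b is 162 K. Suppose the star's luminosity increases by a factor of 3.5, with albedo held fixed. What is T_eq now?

T_eq ≈ 222 K

T_eq ∝ L^(1/4) · d^(−1/2).
T′ = 162 × 3.5^(1/4) = 222 K.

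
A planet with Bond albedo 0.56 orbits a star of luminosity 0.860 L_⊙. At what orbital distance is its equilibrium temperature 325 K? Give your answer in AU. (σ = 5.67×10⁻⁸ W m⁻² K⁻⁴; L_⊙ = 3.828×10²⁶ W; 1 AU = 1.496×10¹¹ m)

L = 0.860 × 3.828×10²⁶ = 3.29×10²⁶ W.
From T_eq⁴ = L(1−A)/(16πσd²): d = √[L(1−A)/(16πσT_eq⁴)].
d = √[3.29×10²⁶ × 0.44 / (16π × 5.67×10⁻⁸ × (325)⁴)] = 6.75×10¹⁰ m = 0.451 AU.

d ≈ 0.451 AU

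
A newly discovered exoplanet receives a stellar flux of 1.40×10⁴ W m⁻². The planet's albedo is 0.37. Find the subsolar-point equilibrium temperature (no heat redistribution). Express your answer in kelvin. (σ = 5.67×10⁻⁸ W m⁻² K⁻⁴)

T_ss ≈ 628 K

At the subsolar point the surface absorbs S(1−A) and emits σT⁴ per unit area — no factor of 4, since only the local patch is in balance.
T = [1.40×10⁴ × 0.63 / 5.67×10⁻⁸]^(1/4) = (1.56×10¹¹)^(1/4) = 628 K.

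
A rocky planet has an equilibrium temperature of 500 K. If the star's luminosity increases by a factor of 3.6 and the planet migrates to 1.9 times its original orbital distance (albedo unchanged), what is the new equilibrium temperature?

T_eq ∝ L^(1/4) · d^(−1/2).
T′ = 500 × 3.6^(1/4) / 1.9^(1/2) = 500 K.

T_eq ≈ 500 K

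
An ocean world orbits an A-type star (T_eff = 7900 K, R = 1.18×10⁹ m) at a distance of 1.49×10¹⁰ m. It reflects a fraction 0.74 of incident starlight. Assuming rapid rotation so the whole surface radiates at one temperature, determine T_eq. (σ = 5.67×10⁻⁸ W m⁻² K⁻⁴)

T_eq ≈ 1120 K

L = 4πR_⋆²σT_⋆⁴ = 4π(1.18×10⁹)² × 5.67×10⁻⁸ × (7900)⁴ = 3.86×10²⁷ W.
S = L/(4πd²) = 1.39×10⁶ W m⁻².
Energy balance: absorbed = emitted ⇒ πR²·S(1−A) = 4πR²·σT_eq⁴, so T_eq⁴ = S(1−A)/(4σ).
T_eq = [1.39×10⁶ × 0.26 / (4 × 5.67×10⁻⁸)]^(1/4) = (1.59×10¹²)^(1/4) = 1120 K.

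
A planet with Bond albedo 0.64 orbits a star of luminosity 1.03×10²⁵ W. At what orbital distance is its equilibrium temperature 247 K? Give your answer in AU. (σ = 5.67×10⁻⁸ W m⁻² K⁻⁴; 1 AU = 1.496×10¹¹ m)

d ≈ 0.125 AU

From T_eq⁴ = L(1−A)/(16πσd²): d = √[L(1−A)/(16πσT_eq⁴)].
d = √[1.03×10²⁵ × 0.36 / (16π × 5.67×10⁻⁸ × (247)⁴)] = 1.87×10¹⁰ m = 0.125 AU.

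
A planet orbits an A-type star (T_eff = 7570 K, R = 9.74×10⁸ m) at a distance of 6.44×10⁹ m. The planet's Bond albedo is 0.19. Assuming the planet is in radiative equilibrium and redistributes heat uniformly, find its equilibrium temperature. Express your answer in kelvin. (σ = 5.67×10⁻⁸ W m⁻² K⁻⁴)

L = 4πR_⋆²σT_⋆⁴ = 4π(9.74×10⁸)² × 5.67×10⁻⁸ × (7570)⁴ = 2.22×10²⁷ W.
S = L/(4πd²) = 4.26×10⁶ W m⁻².
Energy balance: absorbed = emitted ⇒ πR²·S(1−A) = 4πR²·σT_eq⁴, so T_eq⁴ = S(1−A)/(4σ).
T_eq = [4.26×10⁶ × 0.81 / (4 × 5.67×10⁻⁸)]^(1/4) = (1.52×10¹³)^(1/4) = 1970 K.

T_eq ≈ 1970 K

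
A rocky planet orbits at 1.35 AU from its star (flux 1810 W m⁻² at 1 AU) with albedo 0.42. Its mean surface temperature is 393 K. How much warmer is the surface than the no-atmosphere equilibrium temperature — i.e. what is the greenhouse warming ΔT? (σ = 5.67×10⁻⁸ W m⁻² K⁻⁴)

S = 1810/1.35² = 993.1 W m⁻².
T_eq = [S(1−A)/(4σ)]^(1/4) = [993.1×0.58/(4×5.67×10⁻⁸)]^(1/4) = 224.5 K.
ΔT = T_surf − T_eq = 393 − 224.5.

ΔT ≈ 168.5 K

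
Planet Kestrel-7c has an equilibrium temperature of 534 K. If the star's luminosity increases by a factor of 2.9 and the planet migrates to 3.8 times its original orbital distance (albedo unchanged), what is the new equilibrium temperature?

T_eq ∝ L^(1/4) · d^(−1/2).
T′ = 534 × 2.9^(1/4) / 3.8^(1/2) = 357 K.

T_eq ≈ 357 K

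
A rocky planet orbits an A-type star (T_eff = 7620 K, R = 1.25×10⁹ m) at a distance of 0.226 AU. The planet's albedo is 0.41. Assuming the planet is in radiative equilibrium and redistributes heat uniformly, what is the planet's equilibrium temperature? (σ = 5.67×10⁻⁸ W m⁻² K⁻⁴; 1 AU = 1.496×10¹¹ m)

d = 0.226 AU = 3.38×10¹⁰ m.
L = 4πR_⋆²σT_⋆⁴ = 4π(1.25×10⁹)² × 5.67×10⁻⁸ × (7620)⁴ = 3.75×10²⁷ W.
S = L/(4πd²) = 2.61×10⁵ W m⁻².
Energy balance: absorbed = emitted ⇒ πR²·S(1−A) = 4πR²·σT_eq⁴, so T_eq⁴ = S(1−A)/(4σ).
T_eq = [2.61×10⁵ × 0.59 / (4 × 5.67×10⁻⁸)]^(1/4) = (6.80×10¹¹)^(1/4) = 908 K.

T_eq ≈ 908 K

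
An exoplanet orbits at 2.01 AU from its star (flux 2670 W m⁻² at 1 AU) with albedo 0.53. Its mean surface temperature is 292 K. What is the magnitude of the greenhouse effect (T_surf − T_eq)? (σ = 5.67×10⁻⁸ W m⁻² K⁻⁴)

ΔT ≈ 99.6 K

S = 2670/2.01² = 660.9 W m⁻².
T_eq = [S(1−A)/(4σ)]^(1/4) = [660.9×0.47/(4×5.67×10⁻⁸)]^(1/4) = 192.4 K.
ΔT = T_surf − T_eq = 292 − 192.4.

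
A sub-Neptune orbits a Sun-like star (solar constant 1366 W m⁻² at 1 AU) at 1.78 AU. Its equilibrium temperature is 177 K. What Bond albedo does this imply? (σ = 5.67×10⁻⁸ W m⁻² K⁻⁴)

A ≈ 0.48

Flux at 1.78 AU: S = 1366/1.78² = 431 W m⁻².
From T_eq⁴ = S(1−A)/(4σ): 1−A = 4σT_eq⁴/S.
1−A = 4 × 5.67×10⁻⁸ × (177)⁴ / 431 = 0.516.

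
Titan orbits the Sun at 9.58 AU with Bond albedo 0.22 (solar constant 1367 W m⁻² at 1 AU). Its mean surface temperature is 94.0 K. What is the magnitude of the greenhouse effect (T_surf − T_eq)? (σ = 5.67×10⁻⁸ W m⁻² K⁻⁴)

ΔT ≈ 9.4 K

S = 1367/9.58² = 14.89 W m⁻².
T_eq = [S(1−A)/(4σ)]^(1/4) = [14.89×0.78/(4×5.67×10⁻⁸)]^(1/4) = 84.6 K.
ΔT = T_surf − T_eq = 94 − 84.6.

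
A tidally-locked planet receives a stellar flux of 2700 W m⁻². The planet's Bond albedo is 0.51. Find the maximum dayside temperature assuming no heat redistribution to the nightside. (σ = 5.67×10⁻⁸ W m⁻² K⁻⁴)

T_ss ≈ 391 K

With no redistribution each surface element balances locally: S(1−A) = σT⁴.
T = [2700 × 0.49 / 5.67×10⁻⁸]^(1/4) = (2.33×10¹⁰)^(1/4) = 391 K.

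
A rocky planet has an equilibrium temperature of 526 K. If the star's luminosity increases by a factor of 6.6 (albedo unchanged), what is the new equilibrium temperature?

T_eq ≈ 843 K

T_eq ∝ L^(1/4) · d^(−1/2).
T′ = 526 × 6.6^(1/4) = 843 K.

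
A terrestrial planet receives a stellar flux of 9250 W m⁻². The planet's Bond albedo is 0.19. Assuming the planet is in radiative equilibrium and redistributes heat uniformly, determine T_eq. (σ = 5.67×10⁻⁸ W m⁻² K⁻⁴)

Energy balance: absorbed = emitted ⇒ πR²·S(1−A) = 4πR²·σT_eq⁴, so T_eq⁴ = S(1−A)/(4σ).
T_eq = [9250 × 0.81 / (4 × 5.67×10⁻⁸)]^(1/4) = (3.30×10¹⁰)^(1/4) = 426 K.

T_eq ≈ 426 K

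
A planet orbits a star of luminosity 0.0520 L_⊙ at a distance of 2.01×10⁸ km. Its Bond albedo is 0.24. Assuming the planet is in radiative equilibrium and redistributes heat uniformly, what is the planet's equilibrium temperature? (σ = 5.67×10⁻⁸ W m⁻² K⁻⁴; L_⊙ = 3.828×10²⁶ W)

d = 2.01×10⁸ km = 2.01×10¹¹ m.
L = 0.0520 × 3.828×10²⁶ = 1.99×10²⁵ W.
Flux: S = L/(4πd²) = 1.99×10²⁵/(4π×(2.01×10¹¹)²) = 39.2 W m⁻².
Energy balance: absorbed = emitted ⇒ πR²·S(1−A) = 4πR²·σT_eq⁴, so T_eq⁴ = S(1−A)/(4σ).
T_eq = [39.2 × 0.76 / (4 × 5.67×10⁻⁸)]^(1/4) = (1.31×10⁸)^(1/4) = 107 K.

T_eq ≈ 107 K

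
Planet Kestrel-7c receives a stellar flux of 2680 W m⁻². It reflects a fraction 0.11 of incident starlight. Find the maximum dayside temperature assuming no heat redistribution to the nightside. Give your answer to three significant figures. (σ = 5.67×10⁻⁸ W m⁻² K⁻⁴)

With no redistribution each surface element balances locally: S(1−A) = σT⁴.
T = [2680 × 0.89 / 5.67×10⁻⁸]^(1/4) = (4.21×10¹⁰)^(1/4) = 453 K.

T_ss ≈ 453 K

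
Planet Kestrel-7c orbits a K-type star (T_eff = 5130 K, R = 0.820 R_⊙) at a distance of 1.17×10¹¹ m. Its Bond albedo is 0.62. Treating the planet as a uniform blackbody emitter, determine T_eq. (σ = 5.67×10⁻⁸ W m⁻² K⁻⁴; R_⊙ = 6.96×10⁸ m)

R_⋆ = 0.820 × 6.96×10⁸ = 5.71×10⁸ m.
L = 4πR_⋆²σT_⋆⁴ = 4π(5.71×10⁸)² × 5.67×10⁻⁸ × (5130)⁴ = 1.61×10²⁶ W.
S = L/(4πd²) = 934 W m⁻².
Energy balance: absorbed = emitted ⇒ πR²·S(1−A) = 4πR²·σT_eq⁴, so T_eq⁴ = S(1−A)/(4σ).
T_eq = [934 × 0.38 / (4 × 5.67×10⁻⁸)]^(1/4) = (1.57×10⁹)^(1/4) = 199 K.

T_eq ≈ 199 K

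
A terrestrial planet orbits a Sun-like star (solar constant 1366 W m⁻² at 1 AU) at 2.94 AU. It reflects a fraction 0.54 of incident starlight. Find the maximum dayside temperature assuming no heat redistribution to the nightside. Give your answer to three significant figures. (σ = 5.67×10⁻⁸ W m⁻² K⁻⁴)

T_ss ≈ 189 K

Flux at 2.94 AU: S = 1366/2.94² = 158 W m⁻².
With no redistribution each surface element balances locally: S(1−A) = σT⁴.
T = [158 × 0.46 / 5.67×10⁻⁸]^(1/4) = (1.28×10⁹)^(1/4) = 189 K.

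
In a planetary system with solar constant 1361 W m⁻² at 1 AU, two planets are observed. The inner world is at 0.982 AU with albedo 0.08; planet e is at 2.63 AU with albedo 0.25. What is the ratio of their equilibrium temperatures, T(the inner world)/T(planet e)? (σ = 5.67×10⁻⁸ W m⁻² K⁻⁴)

T_eq = [S₀(1−A)/(4σd²)]^(1/4), so T ∝ (1−A)^(1/4) / √d.
T₁ = [1361×0.92/(4×5.67×10⁻⁸×0.982²)]^(1/4) = 275.07 K.
T₂ = [1361×0.75/(4×5.67×10⁻⁸×2.63²)]^(1/4) = 159.71 K.

T₁/T₂ ≈ 1.722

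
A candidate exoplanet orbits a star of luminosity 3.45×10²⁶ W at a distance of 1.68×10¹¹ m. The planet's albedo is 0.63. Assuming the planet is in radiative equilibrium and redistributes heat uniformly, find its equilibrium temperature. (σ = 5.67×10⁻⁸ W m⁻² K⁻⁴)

T_eq ≈ 200 K

Flux: S = L/(4πd²) = 3.45×10²⁶/(4π×(1.68×10¹¹)²) = 973 W m⁻².
Energy balance: absorbed = emitted ⇒ πR²·S(1−A) = 4πR²·σT_eq⁴, so T_eq⁴ = S(1−A)/(4σ).
T_eq = [973 × 0.37 / (4 × 5.67×10⁻⁸)]^(1/4) = (1.59×10⁹)^(1/4) = 200 K.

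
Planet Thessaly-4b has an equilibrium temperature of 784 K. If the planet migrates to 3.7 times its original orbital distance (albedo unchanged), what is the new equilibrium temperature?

T_eq ∝ L^(1/4) · d^(−1/2).
T′ = 784 / 3.7^(1/2) = 408 K.

T_eq ≈ 408 K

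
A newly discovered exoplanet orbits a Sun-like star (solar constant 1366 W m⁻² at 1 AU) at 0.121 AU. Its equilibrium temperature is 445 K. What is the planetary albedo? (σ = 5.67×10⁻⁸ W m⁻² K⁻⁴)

A ≈ 0.90

Flux at 0.121 AU: S = 1366/0.121² = 9.33×10⁴ W m⁻².
From T_eq⁴ = S(1−A)/(4σ): 1−A = 4σT_eq⁴/S.
1−A = 4 × 5.67×10⁻⁸ × (445)⁴ / 9.33×10⁴ = 0.095.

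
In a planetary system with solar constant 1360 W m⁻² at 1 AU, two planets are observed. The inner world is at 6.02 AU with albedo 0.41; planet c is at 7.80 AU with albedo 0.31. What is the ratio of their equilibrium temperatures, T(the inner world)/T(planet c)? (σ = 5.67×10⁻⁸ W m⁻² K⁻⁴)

T_eq = [S₀(1−A)/(4σd²)]^(1/4), so T ∝ (1−A)^(1/4) / √d.
T₁ = [1360×0.59/(4×5.67×10⁻⁸×6.02²)]^(1/4) = 99.40 K.
T₂ = [1360×0.69/(4×5.67×10⁻⁸×7.80²)]^(1/4) = 90.81 K.

T₁/T₂ ≈ 1.095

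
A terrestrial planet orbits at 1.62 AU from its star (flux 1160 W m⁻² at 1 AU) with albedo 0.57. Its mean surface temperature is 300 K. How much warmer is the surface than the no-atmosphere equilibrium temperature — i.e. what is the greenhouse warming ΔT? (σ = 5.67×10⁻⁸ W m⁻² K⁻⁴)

S = 1160/1.62² = 442.0 W m⁻².
T_eq = [S(1−A)/(4σ)]^(1/4) = [442.0×0.43/(4×5.67×10⁻⁸)]^(1/4) = 170.1 K.
ΔT = T_surf − T_eq = 300 − 170.1.

ΔT ≈ 129.9 K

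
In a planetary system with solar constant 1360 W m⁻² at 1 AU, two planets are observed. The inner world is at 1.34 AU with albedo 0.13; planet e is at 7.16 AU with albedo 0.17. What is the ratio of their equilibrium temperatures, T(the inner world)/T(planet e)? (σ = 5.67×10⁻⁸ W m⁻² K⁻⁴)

T₁/T₂ ≈ 2.339

T_eq = [S₀(1−A)/(4σd²)]^(1/4), so T ∝ (1−A)^(1/4) / √d.
T₁ = [1360×0.87/(4×5.67×10⁻⁸×1.34²)]^(1/4) = 232.17 K.
T₂ = [1360×0.83/(4×5.67×10⁻⁸×7.16²)]^(1/4) = 99.26 K.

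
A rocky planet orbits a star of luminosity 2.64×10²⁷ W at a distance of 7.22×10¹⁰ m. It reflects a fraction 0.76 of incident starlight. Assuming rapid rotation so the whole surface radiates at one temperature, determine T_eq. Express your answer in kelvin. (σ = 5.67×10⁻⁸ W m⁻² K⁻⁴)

Flux: S = L/(4πd²) = 2.64×10²⁷/(4π×(7.22×10¹⁰)²) = 4.03×10⁴ W m⁻².
Energy balance: absorbed = emitted ⇒ πR²·S(1−A) = 4πR²·σT_eq⁴, so T_eq⁴ = S(1−A)/(4σ).
T_eq = [4.03×10⁴ × 0.24 / (4 × 5.67×10⁻⁸)]^(1/4) = (4.26×10¹⁰)^(1/4) = 454 K.

T_eq ≈ 454 K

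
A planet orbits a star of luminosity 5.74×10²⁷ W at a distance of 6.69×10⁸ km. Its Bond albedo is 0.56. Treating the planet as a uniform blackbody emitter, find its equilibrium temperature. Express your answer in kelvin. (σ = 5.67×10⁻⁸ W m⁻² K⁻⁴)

d = 6.69×10⁸ km = 6.69×10¹¹ m.
Flux: S = L/(4πd²) = 5.74×10²⁷/(4π×(6.69×10¹¹)²) = 1020 W m⁻².
Energy balance: absorbed = emitted ⇒ πR²·S(1−A) = 4πR²·σT_eq⁴, so T_eq⁴ = S(1−A)/(4σ).
T_eq = [1020 × 0.44 / (4 × 5.67×10⁻⁸)]^(1/4) = (1.98×10⁹)^(1/4) = 211 K.

T_eq ≈ 211 K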